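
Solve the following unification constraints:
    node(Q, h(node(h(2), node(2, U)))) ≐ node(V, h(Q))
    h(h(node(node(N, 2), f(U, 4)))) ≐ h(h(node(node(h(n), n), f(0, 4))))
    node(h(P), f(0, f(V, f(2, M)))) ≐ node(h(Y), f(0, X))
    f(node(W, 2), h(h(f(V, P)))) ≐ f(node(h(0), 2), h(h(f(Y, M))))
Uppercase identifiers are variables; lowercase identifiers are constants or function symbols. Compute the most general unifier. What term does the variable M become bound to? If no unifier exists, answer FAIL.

FAIL

Decompose node/2: Q ≐ V,  h(node(h(2), node(2, U))) ≐ h(Q).
Bind Q := V; substituting into the one remaining equation that mentions Q gives: h(node(h(2), node(2, U))) ≐ h(V).
Decompose h/1: node(h(2), node(2, U)) ≐ V.
Bind V := node(h(2), node(2, U)); substituting into the 2 remaining equations that mention V gives: node(h(P), f(0, f(node(h(2), node(2, U)), f(2, M)))) ≐ node(h(Y), f(0, X)),  f(node(W, 2), h(h(f(node(h(2), node(2, U)), P)))) ≐ f(node(h(0), 2), h(h(f(Y, M)))). Substituting into the earlier binding gives Q := node(h(2), node(2, U)).
Decompose h/1: h(node(node(N, 2), f(U, 4))) ≐ h(node(node(h(n), n), f(0, 4))).
Decompose h/1: node(node(N, 2), f(U, 4)) ≐ node(node(h(n), n), f(0, 4)).
Decompose node/2: node(N, 2) ≐ node(h(n), n),  f(U, 4) ≐ f(0, 4).
Decompose node/2: N ≐ h(n),  2 ≐ n.
Bind N := h(n); no other remaining equation mentions N.
Clash: constants 2 and n differ; no unifier exists.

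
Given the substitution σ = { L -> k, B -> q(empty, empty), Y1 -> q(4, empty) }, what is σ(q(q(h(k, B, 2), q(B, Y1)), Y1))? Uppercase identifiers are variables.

Replace each occurrence of B with q(empty, empty).
Replace each occurrence of Y1 with q(4, empty).
Result: q(q(h(k, q(empty, empty), 2), q(q(empty, empty), q(4, empty))), q(4, empty)).

q(q(h(k, q(empty, empty), 2), q(q(empty, empty), q(4, empty))), q(4, empty))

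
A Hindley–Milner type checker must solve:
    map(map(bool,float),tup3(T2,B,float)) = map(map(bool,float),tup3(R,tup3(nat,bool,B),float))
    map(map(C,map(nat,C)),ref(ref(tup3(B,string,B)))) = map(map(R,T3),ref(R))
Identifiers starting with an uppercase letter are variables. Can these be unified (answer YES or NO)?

Decompose map/2: map(bool,float) = map(bool,float),  tup3(T2,B,float) = tup3(R,tup3(nat,bool,B),float).
Delete trivial equation map(bool,float) = map(bool,float).
Decompose tup3/3: T2 = R,  B = tup3(nat,bool,B),  float = float.
Bind T2 := R; no other remaining equation mentions T2.
Occurs check fails: B occurs in tup3(nat,bool,B); the equation B = tup3(nat,bool,B) has no finite solution.

NO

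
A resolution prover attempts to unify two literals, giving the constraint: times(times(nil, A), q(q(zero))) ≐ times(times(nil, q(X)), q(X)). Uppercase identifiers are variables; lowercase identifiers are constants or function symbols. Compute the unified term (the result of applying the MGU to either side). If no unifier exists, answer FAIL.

times(times(nil, q(q(zero))), q(q(zero)))

Decompose times/2: times(nil, A) ≐ times(nil, q(X)),  q(q(zero)) ≐ q(X).
Decompose times/2: nil ≐ nil,  A ≐ q(X).
Delete trivial equation nil ≐ nil.
Bind A := q(X); no other remaining equation mentions A.
Decompose q/1: q(zero) ≐ X.
Bind X := q(zero). Substituting into the earlier binding gives A := q(q(zero)).
Applying the MGU to either side gives times(times(nil, q(q(zero))), q(q(zero))).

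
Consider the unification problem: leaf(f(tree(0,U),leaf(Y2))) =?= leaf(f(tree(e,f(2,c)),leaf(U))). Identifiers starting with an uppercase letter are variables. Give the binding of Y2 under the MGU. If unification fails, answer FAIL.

Decompose leaf/1: f(tree(0,U),leaf(Y2)) =?= f(tree(e,f(2,c)),leaf(U)).
Decompose f/2: tree(0,U) =?= tree(e,f(2,c)),  leaf(Y2) =?= leaf(U).
Decompose tree/2: 0 =?= e,  U =?= f(2,c).
Clash: constants 0 and e differ; no unifier exists.

FAIL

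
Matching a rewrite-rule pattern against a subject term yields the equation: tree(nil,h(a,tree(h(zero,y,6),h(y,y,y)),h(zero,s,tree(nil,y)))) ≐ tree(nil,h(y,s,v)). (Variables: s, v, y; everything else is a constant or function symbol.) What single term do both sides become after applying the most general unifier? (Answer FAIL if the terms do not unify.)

tree(nil,h(a,tree(h(zero,a,6),h(a,a,a)),h(zero,tree(h(zero,a,6),h(a,a,a)),tree(nil,a))))

Decompose tree/2: nil ≐ nil,  h(a,tree(h(zero,y,6),h(y,y,y)),h(zero,s,tree(nil,y))) ≐ h(y,s,v).
Delete trivial equation nil ≐ nil.
Decompose h/3: a ≐ y,  tree(h(zero,y,6),h(y,y,y)) ≐ s,  h(zero,s,tree(nil,y)) ≐ v.
Bind y := a; substituting into the remaining equations gives: tree(h(zero,a,6),h(a,a,a)) ≐ s,  h(zero,s,tree(nil,a)) ≐ v.
Bind s := tree(h(zero,a,6),h(a,a,a)); substituting into the remaining equation gives: h(zero,tree(h(zero,a,6),h(a,a,a)),tree(nil,a)) ≐ v.
Bind v := h(zero,tree(h(zero,a,6),h(a,a,a)),tree(nil,a)).
Applying the MGU to either side gives tree(nil,h(a,tree(h(zero,a,6),h(a,a,a)),h(zero,tree(h(zero,a,6),h(a,a,a)),tree(nil,a)))).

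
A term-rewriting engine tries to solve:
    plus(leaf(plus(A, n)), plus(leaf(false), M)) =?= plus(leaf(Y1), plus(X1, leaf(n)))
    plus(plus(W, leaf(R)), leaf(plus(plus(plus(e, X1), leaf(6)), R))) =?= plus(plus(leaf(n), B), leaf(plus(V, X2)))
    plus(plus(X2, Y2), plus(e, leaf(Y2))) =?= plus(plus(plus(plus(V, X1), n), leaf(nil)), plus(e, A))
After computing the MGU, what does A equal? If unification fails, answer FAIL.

Decompose plus/2: leaf(plus(A, n)) =?= leaf(Y1),  plus(leaf(false), M) =?= plus(X1, leaf(n)).
Decompose leaf/1: plus(A, n) =?= Y1.
Bind Y1 := plus(A, n); no other remaining equation mentions Y1.
Decompose plus/2: leaf(false) =?= X1,  M =?= leaf(n).
Bind X1 := leaf(false); substituting into the 2 remaining equations that mention X1 gives: plus(plus(W, leaf(R)), leaf(plus(plus(plus(e, leaf(false)), leaf(6)), R))) =?= plus(plus(leaf(n), B), leaf(plus(V, X2))),  plus(plus(X2, Y2), plus(e, leaf(Y2))) =?= plus(plus(plus(plus(V, leaf(false)), n), leaf(nil)), plus(e, A)).
Bind M := leaf(n); no other remaining equation mentions M.
Decompose plus/2: plus(W, leaf(R)) =?= plus(leaf(n), B),  leaf(plus(plus(plus(e, leaf(false)), leaf(6)), R)) =?= leaf(plus(V, X2)).
Decompose plus/2: W =?= leaf(n),  leaf(R) =?= B.
Bind W := leaf(n); no other remaining equation mentions W.
Bind B := leaf(R); no other remaining equation mentions B.
Decompose leaf/1: plus(plus(plus(e, leaf(false)), leaf(6)), R) =?= plus(V, X2).
Decompose plus/2: plus(plus(e, leaf(false)), leaf(6)) =?= V,  R =?= X2.
Bind V := plus(plus(e, leaf(false)), leaf(6)); substituting into the one remaining equation that mentions V gives: plus(plus(X2, Y2), plus(e, leaf(Y2))) =?= plus(plus(plus(plus(plus(plus(e, leaf(false)), leaf(6)), leaf(false)), n), leaf(nil)), plus(e, A)).
Bind R := X2; no other remaining equation mentions R. Substituting into the earlier binding gives B := leaf(X2).
Decompose plus/2: plus(X2, Y2) =?= plus(plus(plus(plus(plus(e, leaf(false)), leaf(6)), leaf(false)), n), leaf(nil)),  plus(e, leaf(Y2)) =?= plus(e, A).
Decompose plus/2: X2 =?= plus(plus(plus(plus(e, leaf(false)), leaf(6)), leaf(false)), n),  Y2 =?= leaf(nil).
Bind X2 := plus(plus(plus(plus(e, leaf(false)), leaf(6)), leaf(false)), n); no other remaining equation mentions X2. Substituting into the earlier bindings gives B := leaf(plus(plus(plus(plus(e, leaf(false)), leaf(6)), leaf(false)), n)), R := plus(plus(plus(plus(e, leaf(false)), leaf(6)), leaf(false)), n).
Bind Y2 := leaf(nil); substituting into the remaining equation gives: plus(e, leaf(leaf(nil))) =?= plus(e, A).
Decompose plus/2: e =?= e,  leaf(leaf(nil)) =?= A.
Delete trivial equation e =?= e.
Bind A := leaf(leaf(nil)). Substituting into the earlier binding gives Y1 := plus(leaf(leaf(nil)), n).
MGU = { Y1 ↦ plus(leaf(leaf(nil)), n), X1 ↦ leaf(false), M ↦ leaf(n), W ↦ leaf(n), B ↦ leaf(plus(plus(plus(plus(e, leaf(false)), leaf(6)), leaf(false)), n)), V ↦ plus(plus(e, leaf(false)), leaf(6)), R ↦ plus(plus(plus(plus(e, leaf(false)), leaf(6)), leaf(false)), n), X2 ↦ plus(plus(plus(plus(e, leaf(false)), leaf(6)), leaf(false)), n), Y2 ↦ leaf(nil), A ↦ leaf(leaf(nil)) }, so A ↦ leaf(leaf(nil)).

leaf(leaf(nil))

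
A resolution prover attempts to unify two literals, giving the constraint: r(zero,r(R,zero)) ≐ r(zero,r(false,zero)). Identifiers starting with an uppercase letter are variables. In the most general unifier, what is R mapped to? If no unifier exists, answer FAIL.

Decompose r/2: zero ≐ zero,  r(R,zero) ≐ r(false,zero).
Delete trivial equation zero ≐ zero.
Decompose r/2: R ≐ false,  zero ≐ zero.
Bind R := false; no other remaining equation mentions R.
Delete trivial equation zero ≐ zero.
MGU = { R ↦ false }, so R ↦ false.

false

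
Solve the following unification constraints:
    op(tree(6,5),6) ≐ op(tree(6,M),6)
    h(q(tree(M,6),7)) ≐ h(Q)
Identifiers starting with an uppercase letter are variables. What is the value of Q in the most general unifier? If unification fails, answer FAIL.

q(tree(5,6),7)

Decompose op/2: tree(6,5) ≐ tree(6,M),  6 ≐ 6.
Decompose tree/2: 6 ≐ 6,  5 ≐ M.
Delete trivial equation 6 ≐ 6.
Bind M := 5; substituting into the one remaining equation that mentions M gives: h(q(tree(5,6),7)) ≐ h(Q).
Delete trivial equation 6 ≐ 6.
Decompose h/1: q(tree(5,6),7) ≐ Q.
Bind Q := q(tree(5,6),7).
MGU = { M -> 5, Q -> q(tree(5,6),7) }, so Q -> q(tree(5,6),7).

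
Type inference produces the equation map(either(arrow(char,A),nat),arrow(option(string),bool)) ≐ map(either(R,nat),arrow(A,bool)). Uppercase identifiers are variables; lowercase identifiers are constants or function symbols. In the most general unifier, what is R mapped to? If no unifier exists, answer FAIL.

Decompose map/2: either(arrow(char,A),nat) ≐ either(R,nat),  arrow(option(string),bool) ≐ arrow(A,bool).
Decompose either/2: arrow(char,A) ≐ R,  nat ≐ nat.
Bind R := arrow(char,A); no other remaining equation mentions R.
Delete trivial equation nat ≐ nat.
Decompose arrow/2: option(string) ≐ A,  bool ≐ bool.
Bind A := option(string); no other remaining equation mentions A. Substituting into the earlier binding gives R := arrow(char,option(string)).
Delete trivial equation bool ≐ bool.
MGU = { R -> arrow(char,option(string)), A -> option(string) }, so R -> arrow(char,option(string)).

arrow(char,option(string))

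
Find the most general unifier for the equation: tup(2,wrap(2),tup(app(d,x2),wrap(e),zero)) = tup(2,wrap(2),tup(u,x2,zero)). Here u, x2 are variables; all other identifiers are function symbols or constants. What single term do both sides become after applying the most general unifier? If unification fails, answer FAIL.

tup(2,wrap(2),tup(app(d,wrap(e)),wrap(e),zero))

Decompose tup/3: 2 = 2,  wrap(2) = wrap(2),  tup(app(d,x2),wrap(e),zero) = tup(u,x2,zero).
Delete trivial equation 2 = 2.
Delete trivial equation wrap(2) = wrap(2).
Decompose tup/3: app(d,x2) = u,  wrap(e) = x2,  zero = zero.
Bind u := app(d,x2); no other remaining equation mentions u.
Bind x2 := wrap(e); no other remaining equation mentions x2. Substituting into the earlier binding gives u := app(d,wrap(e)).
Delete trivial equation zero = zero.
Applying the MGU to either side gives tup(2,wrap(2),tup(app(d,wrap(e)),wrap(e),zero)).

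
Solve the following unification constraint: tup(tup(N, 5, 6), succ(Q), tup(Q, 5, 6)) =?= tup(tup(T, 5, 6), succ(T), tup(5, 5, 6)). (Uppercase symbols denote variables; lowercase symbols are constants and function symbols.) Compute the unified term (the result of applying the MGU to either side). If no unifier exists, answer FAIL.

tup(tup(5, 5, 6), succ(5), tup(5, 5, 6))

Decompose tup/3: tup(N, 5, 6) =?= tup(T, 5, 6),  succ(Q) =?= succ(T),  tup(Q, 5, 6) =?= tup(5, 5, 6).
Decompose tup/3: N =?= T,  5 =?= 5,  6 =?= 6.
Bind N := T; no other remaining equation mentions N.
Delete trivial equation 5 =?= 5.
Delete trivial equation 6 =?= 6.
Decompose succ/1: Q =?= T.
Bind Q := T; substituting into the remaining equation gives: tup(T, 5, 6) =?= tup(5, 5, 6).
Decompose tup/3: T =?= 5,  5 =?= 5,  6 =?= 6.
Bind T := 5; no other remaining equation mentions T. Substituting into the earlier bindings gives N := 5, Q := 5.
Delete trivial equation 5 =?= 5.
Delete trivial equation 6 =?= 6.
Applying the MGU to either side gives tup(tup(5, 5, 6), succ(5), tup(5, 5, 6)).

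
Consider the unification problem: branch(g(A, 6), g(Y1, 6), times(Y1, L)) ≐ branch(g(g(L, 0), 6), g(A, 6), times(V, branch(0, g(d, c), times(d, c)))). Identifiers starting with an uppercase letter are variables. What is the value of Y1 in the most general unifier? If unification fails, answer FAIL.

g(branch(0, g(d, c), times(d, c)), 0)

Decompose branch/3: g(A, 6) ≐ g(g(L, 0), 6),  g(Y1, 6) ≐ g(A, 6),  times(Y1, L) ≐ times(V, branch(0, g(d, c), times(d, c))).
Decompose g/2: A ≐ g(L, 0),  6 ≐ 6.
Bind A := g(L, 0); substituting into the one remaining equation that mentions A gives: g(Y1, 6) ≐ g(g(L, 0), 6).
Delete trivial equation 6 ≐ 6.
Decompose g/2: Y1 ≐ g(L, 0),  6 ≐ 6.
Bind Y1 := g(L, 0); substituting into the one remaining equation that mentions Y1 gives: times(g(L, 0), L) ≐ times(V, branch(0, g(d, c), times(d, c))).
Delete trivial equation 6 ≐ 6.
Decompose times/2: g(L, 0) ≐ V,  L ≐ branch(0, g(d, c), times(d, c)).
Bind V := g(L, 0); no other remaining equation mentions V.
Bind L := branch(0, g(d, c), times(d, c)). Substituting into the earlier bindings gives A := g(branch(0, g(d, c), times(d, c)), 0), Y1 := g(branch(0, g(d, c), times(d, c)), 0), V := g(branch(0, g(d, c), times(d, c)), 0).
MGU = { A ↦ g(branch(0, g(d, c), times(d, c)), 0), Y1 ↦ g(branch(0, g(d, c), times(d, c)), 0), V ↦ g(branch(0, g(d, c), times(d, c)), 0), L ↦ branch(0, g(d, c), times(d, c)) }, so Y1 ↦ g(branch(0, g(d, c), times(d, c)), 0).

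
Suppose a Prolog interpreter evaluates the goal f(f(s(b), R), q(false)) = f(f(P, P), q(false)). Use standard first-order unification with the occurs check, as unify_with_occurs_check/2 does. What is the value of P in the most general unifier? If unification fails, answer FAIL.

Decompose f/2: f(s(b), R) = f(P, P),  q(false) = q(false).
Decompose f/2: s(b) = P,  R = P.
Bind P := s(b); substituting into the one remaining equation that mentions P gives: R = s(b).
Bind R := s(b); no other remaining equation mentions R.
Delete trivial equation q(false) = q(false).
MGU = { P ↦ s(b), R ↦ s(b) }, so P ↦ s(b).

s(b)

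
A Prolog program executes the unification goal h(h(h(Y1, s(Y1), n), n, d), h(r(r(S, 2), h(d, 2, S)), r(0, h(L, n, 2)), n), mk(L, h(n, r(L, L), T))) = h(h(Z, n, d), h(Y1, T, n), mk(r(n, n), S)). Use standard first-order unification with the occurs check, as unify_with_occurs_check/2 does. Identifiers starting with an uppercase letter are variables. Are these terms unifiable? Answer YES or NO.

YES

Decompose h/3: h(h(Y1, s(Y1), n), n, d) = h(Z, n, d),  h(r(r(S, 2), h(d, 2, S)), r(0, h(L, n, 2)), n) = h(Y1, T, n),  mk(L, h(n, r(L, L), T)) = mk(r(n, n), S).
Decompose h/3: h(Y1, s(Y1), n) = Z,  n = n,  d = d.
Bind Z := h(Y1, s(Y1), n); no other remaining equation mentions Z.
Delete trivial equation n = n.
Delete trivial equation d = d.
Decompose h/3: r(r(S, 2), h(d, 2, S)) = Y1,  r(0, h(L, n, 2)) = T,  n = n.
Bind Y1 := r(r(S, 2), h(d, 2, S)); no other remaining equation mentions Y1. Substituting into the earlier binding gives Z := h(r(r(S, 2), h(d, 2, S)), s(r(r(S, 2), h(d, 2, S))), n).
Bind T := r(0, h(L, n, 2)); substituting into the one remaining equation that mentions T gives: mk(L, h(n, r(L, L), r(0, h(L, n, 2)))) = mk(r(n, n), S).
Delete trivial equation n = n.
Decompose mk/2: L = r(n, n),  h(n, r(L, L), r(0, h(L, n, 2))) = S.
Bind L := r(n, n); substituting into the remaining equation gives: h(n, r(r(n, n), r(n, n)), r(0, h(r(n, n), n, 2))) = S. Substituting into the earlier binding gives T := r(0, h(r(n, n), n, 2)).
Bind S := h(n, r(r(n, n), r(n, n)), r(0, h(r(n, n), n, 2))). Substituting into the earlier bindings gives Z := h(r(r(h(n, r(r(n, n), r(n, n)), r(0, h(r(n, n), n, 2))), 2), h(d, 2, h(n, r(r(n, n), r(n, n)), r(0, h(r(n, n), n, 2))))), s(r(r(h(n, r(r(n, n), r(n, n)), r(0, h(r(n, n), n, 2))), 2), h(d, 2, h(n, r(r(n, n), r(n, n)), r(0, h(r(n, n), n, 2)))))), n), Y1 := r(r(h(n, r(r(n, n), r(n, n)), r(0, h(r(n, n), n, 2))), 2), h(d, 2, h(n, r(r(n, n), r(n, n)), r(0, h(r(n, n), n, 2))))).
No equations remain and no clash or occurs-check failure arose, so a unifier exists.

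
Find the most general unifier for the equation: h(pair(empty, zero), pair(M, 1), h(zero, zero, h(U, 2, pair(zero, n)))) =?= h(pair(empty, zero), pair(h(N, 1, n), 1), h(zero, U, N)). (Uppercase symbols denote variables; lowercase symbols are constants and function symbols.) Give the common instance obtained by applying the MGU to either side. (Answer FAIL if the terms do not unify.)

Decompose h/3: pair(empty, zero) =?= pair(empty, zero),  pair(M, 1) =?= pair(h(N, 1, n), 1),  h(zero, zero, h(U, 2, pair(zero, n))) =?= h(zero, U, N).
Delete trivial equation pair(empty, zero) =?= pair(empty, zero).
Decompose pair/2: M =?= h(N, 1, n),  1 =?= 1.
Bind M := h(N, 1, n); no other remaining equation mentions M.
Delete trivial equation 1 =?= 1.
Decompose h/3: zero =?= zero,  zero =?= U,  h(U, 2, pair(zero, n)) =?= N.
Delete trivial equation zero =?= zero.
Bind U := zero; substituting into the remaining equation gives: h(zero, 2, pair(zero, n)) =?= N.
Bind N := h(zero, 2, pair(zero, n)). Substituting into the earlier binding gives M := h(h(zero, 2, pair(zero, n)), 1, n).
Applying the MGU to either side gives h(pair(empty, zero), pair(h(h(zero, 2, pair(zero, n)), 1, n), 1), h(zero, zero, h(zero, 2, pair(zero, n)))).

h(pair(empty, zero), pair(h(h(zero, 2, pair(zero, n)), 1, n), 1), h(zero, zero, h(zero, 2, pair(zero, n))))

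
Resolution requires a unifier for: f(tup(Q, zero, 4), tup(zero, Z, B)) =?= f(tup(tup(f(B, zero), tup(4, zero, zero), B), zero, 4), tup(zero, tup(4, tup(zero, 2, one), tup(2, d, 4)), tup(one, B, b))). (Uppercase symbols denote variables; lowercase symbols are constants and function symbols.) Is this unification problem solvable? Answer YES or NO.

Decompose f/2: tup(Q, zero, 4) =?= tup(tup(f(B, zero), tup(4, zero, zero), B), zero, 4),  tup(zero, Z, B) =?= tup(zero, tup(4, tup(zero, 2, one), tup(2, d, 4)), tup(one, B, b)).
Decompose tup/3: Q =?= tup(f(B, zero), tup(4, zero, zero), B),  zero =?= zero,  4 =?= 4.
Bind Q := tup(f(B, zero), tup(4, zero, zero), B); no other remaining equation mentions Q.
Delete trivial equation zero =?= zero.
Delete trivial equation 4 =?= 4.
Decompose tup/3: zero =?= zero,  Z =?= tup(4, tup(zero, 2, one), tup(2, d, 4)),  B =?= tup(one, B, b).
Delete trivial equation zero =?= zero.
Bind Z := tup(4, tup(zero, 2, one), tup(2, d, 4)); no other remaining equation mentions Z.
Occurs check fails: B occurs in tup(one, B, b); the equation B =?= tup(one, B, b) has no finite solution.

NO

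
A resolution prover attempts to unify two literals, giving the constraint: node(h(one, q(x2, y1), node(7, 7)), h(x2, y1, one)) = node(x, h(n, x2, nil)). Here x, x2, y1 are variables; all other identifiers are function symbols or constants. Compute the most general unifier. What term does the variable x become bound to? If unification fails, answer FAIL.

Decompose node/2: h(one, q(x2, y1), node(7, 7)) = x,  h(x2, y1, one) = h(n, x2, nil).
Bind x := h(one, q(x2, y1), node(7, 7)); no other remaining equation mentions x.
Decompose h/3: x2 = n,  y1 = x2,  one = nil.
Bind x2 := n; substituting into the one remaining equation that mentions x2 gives: y1 = n. Substituting into the earlier binding gives x := h(one, q(n, y1), node(7, 7)).
Bind y1 := n; no other remaining equation mentions y1. Substituting into the earlier binding gives x := h(one, q(n, n), node(7, 7)).
Clash: constants one and nil differ; no unifier exists.

FAIL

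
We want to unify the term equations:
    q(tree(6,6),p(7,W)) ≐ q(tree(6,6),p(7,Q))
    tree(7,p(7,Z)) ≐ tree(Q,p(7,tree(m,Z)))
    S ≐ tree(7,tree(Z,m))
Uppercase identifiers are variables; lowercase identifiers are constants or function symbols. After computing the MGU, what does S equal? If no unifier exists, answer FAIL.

Decompose q/2: tree(6,6) ≐ tree(6,6),  p(7,W) ≐ p(7,Q).
Delete trivial equation tree(6,6) ≐ tree(6,6).
Decompose p/2: 7 ≐ 7,  W ≐ Q.
Delete trivial equation 7 ≐ 7.
Bind W := Q; no other remaining equation mentions W.
Decompose tree/2: 7 ≐ Q,  p(7,Z) ≐ p(7,tree(m,Z)).
Bind Q := 7; no other remaining equation mentions Q. Substituting into the earlier binding gives W := 7.
Decompose p/2: 7 ≐ 7,  Z ≐ tree(m,Z).
Delete trivial equation 7 ≐ 7.
Occurs check fails: Z occurs in tree(m,Z); the equation Z ≐ tree(m,Z) has no finite solution.

FAIL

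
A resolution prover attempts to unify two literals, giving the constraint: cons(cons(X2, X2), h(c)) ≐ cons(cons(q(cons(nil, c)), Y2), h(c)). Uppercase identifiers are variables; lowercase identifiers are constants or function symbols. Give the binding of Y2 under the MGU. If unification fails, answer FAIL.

Decompose cons/2: cons(X2, X2) ≐ cons(q(cons(nil, c)), Y2),  h(c) ≐ h(c).
Decompose cons/2: X2 ≐ q(cons(nil, c)),  X2 ≐ Y2.
Bind X2 := q(cons(nil, c)); substituting into the one remaining equation that mentions X2 gives: q(cons(nil, c)) ≐ Y2.
Bind Y2 := q(cons(nil, c)); no other remaining equation mentions Y2.
Delete trivial equation h(c) ≐ h(c).
MGU = { X2 := q(cons(nil, c)), Y2 := q(cons(nil, c)) }, so Y2 := q(cons(nil, c)).

q(cons(nil, c))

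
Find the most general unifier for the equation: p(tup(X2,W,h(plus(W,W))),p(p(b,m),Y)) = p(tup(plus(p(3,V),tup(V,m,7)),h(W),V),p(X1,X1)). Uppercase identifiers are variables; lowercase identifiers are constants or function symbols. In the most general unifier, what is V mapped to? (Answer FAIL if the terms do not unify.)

Decompose p/2: tup(X2,W,h(plus(W,W))) = tup(plus(p(3,V),tup(V,m,7)),h(W),V),  p(p(b,m),Y) = p(X1,X1).
Decompose tup/3: X2 = plus(p(3,V),tup(V,m,7)),  W = h(W),  h(plus(W,W)) = V.
Bind X2 := plus(p(3,V),tup(V,m,7)); no other remaining equation mentions X2.
Occurs check fails: W occurs in h(W); the equation W = h(W) has no finite solution.

FAIL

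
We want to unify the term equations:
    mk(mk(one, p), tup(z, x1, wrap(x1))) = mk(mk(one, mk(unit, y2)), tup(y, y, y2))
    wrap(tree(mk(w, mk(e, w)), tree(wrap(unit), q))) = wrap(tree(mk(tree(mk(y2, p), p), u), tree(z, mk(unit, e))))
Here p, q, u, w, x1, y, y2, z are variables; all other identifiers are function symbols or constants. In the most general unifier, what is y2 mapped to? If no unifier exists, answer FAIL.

wrap(wrap(unit))

Decompose mk/2: mk(one, p) = mk(one, mk(unit, y2)),  tup(z, x1, wrap(x1)) = tup(y, y, y2).
Decompose mk/2: one = one,  p = mk(unit, y2).
Delete trivial equation one = one.
Bind p := mk(unit, y2); substituting into the one remaining equation that mentions p gives: wrap(tree(mk(w, mk(e, w)), tree(wrap(unit), q))) = wrap(tree(mk(tree(mk(y2, mk(unit, y2)), mk(unit, y2)), u), tree(z, mk(unit, e)))).
Decompose tup/3: z = y,  x1 = y,  wrap(x1) = y2.
Bind z := y; substituting into the one remaining equation that mentions z gives: wrap(tree(mk(w, mk(e, w)), tree(wrap(unit), q))) = wrap(tree(mk(tree(mk(y2, mk(unit, y2)), mk(unit, y2)), u), tree(y, mk(unit, e)))).
Bind x1 := y; substituting into the one remaining equation that mentions x1 gives: wrap(y) = y2.
Bind y2 := wrap(y); substituting into the remaining equation gives: wrap(tree(mk(w, mk(e, w)), tree(wrap(unit), q))) = wrap(tree(mk(tree(mk(wrap(y), mk(unit, wrap(y))), mk(unit, wrap(y))), u), tree(y, mk(unit, e)))). Substituting into the earlier binding gives p := mk(unit, wrap(y)).
Decompose wrap/1: tree(mk(w, mk(e, w)), tree(wrap(unit), q)) = tree(mk(tree(mk(wrap(y), mk(unit, wrap(y))), mk(unit, wrap(y))), u), tree(y, mk(unit, e))).
Decompose tree/2: mk(w, mk(e, w)) = mk(tree(mk(wrap(y), mk(unit, wrap(y))), mk(unit, wrap(y))), u),  tree(wrap(unit), q) = tree(y, mk(unit, e)).
Decompose mk/2: w = tree(mk(wrap(y), mk(unit, wrap(y))), mk(unit, wrap(y))),  mk(e, w) = u.
Bind w := tree(mk(wrap(y), mk(unit, wrap(y))), mk(unit, wrap(y))); substituting into the one remaining equation that mentions w gives: mk(e, tree(mk(wrap(y), mk(unit, wrap(y))), mk(unit, wrap(y)))) = u.
Bind u := mk(e, tree(mk(wrap(y), mk(unit, wrap(y))), mk(unit, wrap(y)))); no other remaining equation mentions u.
Decompose tree/2: wrap(unit) = y,  q = mk(unit, e).
Bind y := wrap(unit); no other remaining equation mentions y. Substituting into the earlier bindings gives p := mk(unit, wrap(wrap(unit))), z := wrap(unit), x1 := wrap(unit), y2 := wrap(wrap(unit)), w := tree(mk(wrap(wrap(unit)), mk(unit, wrap(wrap(unit)))), mk(unit, wrap(wrap(unit)))), u := mk(e, tree(mk(wrap(wrap(unit)), mk(unit, wrap(wrap(unit)))), mk(unit, wrap(wrap(unit))))).
Bind q := mk(unit, e).
MGU = { p := mk(unit, wrap(wrap(unit))), z := wrap(unit), x1 := wrap(unit), y2 := wrap(wrap(unit)), w := tree(mk(wrap(wrap(unit)), mk(unit, wrap(wrap(unit)))), mk(unit, wrap(wrap(unit)))), u := mk(e, tree(mk(wrap(wrap(unit)), mk(unit, wrap(wrap(unit)))), mk(unit, wrap(wrap(unit))))), y := wrap(unit), q := mk(unit, e) }, so y2 := wrap(wrap(unit)).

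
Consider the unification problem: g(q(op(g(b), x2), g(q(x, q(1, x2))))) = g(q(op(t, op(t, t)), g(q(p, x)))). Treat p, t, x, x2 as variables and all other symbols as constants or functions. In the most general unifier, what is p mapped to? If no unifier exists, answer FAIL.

Decompose g/1: q(op(g(b), x2), g(q(x, q(1, x2)))) = q(op(t, op(t, t)), g(q(p, x))).
Decompose q/2: op(g(b), x2) = op(t, op(t, t)),  g(q(x, q(1, x2))) = g(q(p, x)).
Decompose op/2: g(b) = t,  x2 = op(t, t).
Bind t := g(b); substituting into the one remaining equation that mentions t gives: x2 = op(g(b), g(b)).
Bind x2 := op(g(b), g(b)); substituting into the remaining equation gives: g(q(x, q(1, op(g(b), g(b))))) = g(q(p, x)).
Decompose g/1: q(x, q(1, op(g(b), g(b)))) = q(p, x).
Decompose q/2: x = p,  q(1, op(g(b), g(b))) = x.
Bind x := p; substituting into the remaining equation gives: q(1, op(g(b), g(b))) = p.
Bind p := q(1, op(g(b), g(b))). Substituting into the earlier binding gives x := q(1, op(g(b), g(b))).
MGU = { t ↦ g(b), x2 ↦ op(g(b), g(b)), x ↦ q(1, op(g(b), g(b))), p ↦ q(1, op(g(b), g(b))) }, so p ↦ q(1, op(g(b), g(b))).

q(1, op(g(b), g(b)))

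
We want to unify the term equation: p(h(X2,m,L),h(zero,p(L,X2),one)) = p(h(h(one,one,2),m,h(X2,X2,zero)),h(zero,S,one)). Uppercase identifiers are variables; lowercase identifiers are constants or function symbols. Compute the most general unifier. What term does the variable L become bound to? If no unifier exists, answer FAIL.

Decompose p/2: h(X2,m,L) = h(h(one,one,2),m,h(X2,X2,zero)),  h(zero,p(L,X2),one) = h(zero,S,one).
Decompose h/3: X2 = h(one,one,2),  m = m,  L = h(X2,X2,zero).
Bind X2 := h(one,one,2); substituting into the 2 remaining equations that mention X2 gives: L = h(h(one,one,2),h(one,one,2),zero),  h(zero,p(L,h(one,one,2)),one) = h(zero,S,one).
Delete trivial equation m = m.
Bind L := h(h(one,one,2),h(one,one,2),zero); substituting into the remaining equation gives: h(zero,p(h(h(one,one,2),h(one,one,2),zero),h(one,one,2)),one) = h(zero,S,one).
Decompose h/3: zero = zero,  p(h(h(one,one,2),h(one,one,2),zero),h(one,one,2)) = S,  one = one.
Delete trivial equation zero = zero.
Bind S := p(h(h(one,one,2),h(one,one,2),zero),h(one,one,2)); no other remaining equation mentions S.
Delete trivial equation one = one.
MGU = { X2 := h(one,one,2), L := h(h(one,one,2),h(one,one,2),zero), S := p(h(h(one,one,2),h(one,one,2),zero),h(one,one,2)) }, so L := h(h(one,one,2),h(one,one,2),zero).

h(h(one,one,2),h(one,one,2),zero)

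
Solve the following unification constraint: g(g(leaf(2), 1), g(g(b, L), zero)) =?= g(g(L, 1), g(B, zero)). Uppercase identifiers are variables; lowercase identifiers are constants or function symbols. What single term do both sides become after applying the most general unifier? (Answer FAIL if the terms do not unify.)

g(g(leaf(2), 1), g(g(b, leaf(2)), zero))

Decompose g/2: g(leaf(2), 1) =?= g(L, 1),  g(g(b, L), zero) =?= g(B, zero).
Decompose g/2: leaf(2) =?= L,  1 =?= 1.
Bind L := leaf(2); substituting into the one remaining equation that mentions L gives: g(g(b, leaf(2)), zero) =?= g(B, zero).
Delete trivial equation 1 =?= 1.
Decompose g/2: g(b, leaf(2)) =?= B,  zero =?= zero.
Bind B := g(b, leaf(2)); no other remaining equation mentions B.
Delete trivial equation zero =?= zero.
Applying the MGU to either side gives g(g(leaf(2), 1), g(g(b, leaf(2)), zero)).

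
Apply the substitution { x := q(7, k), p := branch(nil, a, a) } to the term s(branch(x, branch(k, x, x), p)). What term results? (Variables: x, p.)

s(branch(q(7, k), branch(k, q(7, k), q(7, k)), branch(nil, a, a)))

Replace each occurrence of x with q(7, k).
Replace each occurrence of p with branch(nil, a, a).
Result: s(branch(q(7, k), branch(k, q(7, k), q(7, k)), branch(nil, a, a))).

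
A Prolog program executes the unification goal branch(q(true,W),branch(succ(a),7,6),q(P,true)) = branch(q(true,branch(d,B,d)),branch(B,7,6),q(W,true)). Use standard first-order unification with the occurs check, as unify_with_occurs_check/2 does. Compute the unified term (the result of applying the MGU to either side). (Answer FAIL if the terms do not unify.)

branch(q(true,branch(d,succ(a),d)),branch(succ(a),7,6),q(branch(d,succ(a),d),true))

Decompose branch/3: q(true,W) = q(true,branch(d,B,d)),  branch(succ(a),7,6) = branch(B,7,6),  q(P,true) = q(W,true).
Decompose q/2: true = true,  W = branch(d,B,d).
Delete trivial equation true = true.
Bind W := branch(d,B,d); substituting into the one remaining equation that mentions W gives: q(P,true) = q(branch(d,B,d),true).
Decompose branch/3: succ(a) = B,  7 = 7,  6 = 6.
Bind B := succ(a); substituting into the one remaining equation that mentions B gives: q(P,true) = q(branch(d,succ(a),d),true). Substituting into the earlier binding gives W := branch(d,succ(a),d).
Delete trivial equation 7 = 7.
Delete trivial equation 6 = 6.
Decompose q/2: P = branch(d,succ(a),d),  true = true.
Bind P := branch(d,succ(a),d); no other remaining equation mentions P.
Delete trivial equation true = true.
Applying the MGU to either side gives branch(q(true,branch(d,succ(a),d)),branch(succ(a),7,6),q(branch(d,succ(a),d),true)).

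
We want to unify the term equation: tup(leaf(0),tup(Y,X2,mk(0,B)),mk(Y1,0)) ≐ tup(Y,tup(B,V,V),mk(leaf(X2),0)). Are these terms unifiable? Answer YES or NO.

Decompose tup/3: leaf(0) ≐ Y,  tup(Y,X2,mk(0,B)) ≐ tup(B,V,V),  mk(Y1,0) ≐ mk(leaf(X2),0).
Bind Y := leaf(0); substituting into the one remaining equation that mentions Y gives: tup(leaf(0),X2,mk(0,B)) ≐ tup(B,V,V).
Decompose tup/3: leaf(0) ≐ B,  X2 ≐ V,  mk(0,B) ≐ V.
Bind B := leaf(0); substituting into the one remaining equation that mentions B gives: mk(0,leaf(0)) ≐ V.
Bind X2 := V; substituting into the one remaining equation that mentions X2 gives: mk(Y1,0) ≐ mk(leaf(V),0).
Bind V := mk(0,leaf(0)); substituting into the remaining equation gives: mk(Y1,0) ≐ mk(leaf(mk(0,leaf(0))),0). Substituting into the earlier binding gives X2 := mk(0,leaf(0)).
Decompose mk/2: Y1 ≐ leaf(mk(0,leaf(0))),  0 ≐ 0.
Bind Y1 := leaf(mk(0,leaf(0))); no other remaining equation mentions Y1.
Delete trivial equation 0 ≐ 0.
No equations remain and no clash or occurs-check failure arose, so a unifier exists.

YES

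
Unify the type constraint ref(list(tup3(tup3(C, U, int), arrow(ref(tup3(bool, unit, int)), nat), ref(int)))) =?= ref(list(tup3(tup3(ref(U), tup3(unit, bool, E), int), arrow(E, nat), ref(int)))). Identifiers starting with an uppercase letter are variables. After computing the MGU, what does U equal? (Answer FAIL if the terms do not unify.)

Decompose ref/1: list(tup3(tup3(C, U, int), arrow(ref(tup3(bool, unit, int)), nat), ref(int))) =?= list(tup3(tup3(ref(U), tup3(unit, bool, E), int), arrow(E, nat), ref(int))).
Decompose list/1: tup3(tup3(C, U, int), arrow(ref(tup3(bool, unit, int)), nat), ref(int)) =?= tup3(tup3(ref(U), tup3(unit, bool, E), int), arrow(E, nat), ref(int)).
Decompose tup3/3: tup3(C, U, int) =?= tup3(ref(U), tup3(unit, bool, E), int),  arrow(ref(tup3(bool, unit, int)), nat) =?= arrow(E, nat),  ref(int) =?= ref(int).
Decompose tup3/3: C =?= ref(U),  U =?= tup3(unit, bool, E),  int =?= int.
Bind C := ref(U); no other remaining equation mentions C.
Bind U := tup3(unit, bool, E); no other remaining equation mentions U. Substituting into the earlier binding gives C := ref(tup3(unit, bool, E)).
Delete trivial equation int =?= int.
Decompose arrow/2: ref(tup3(bool, unit, int)) =?= E,  nat =?= nat.
Bind E := ref(tup3(bool, unit, int)); no other remaining equation mentions E. Substituting into the earlier bindings gives C := ref(tup3(unit, bool, ref(tup3(bool, unit, int)))), U := tup3(unit, bool, ref(tup3(bool, unit, int))).
Delete trivial equation nat =?= nat.
Delete trivial equation ref(int) =?= ref(int).
MGU = { C -> ref(tup3(unit, bool, ref(tup3(bool, unit, int)))), U -> tup3(unit, bool, ref(tup3(bool, unit, int))), E -> ref(tup3(bool, unit, int)) }, so U -> tup3(unit, bool, ref(tup3(bool, unit, int))).

tup3(unit, bool, ref(tup3(bool, unit, int)))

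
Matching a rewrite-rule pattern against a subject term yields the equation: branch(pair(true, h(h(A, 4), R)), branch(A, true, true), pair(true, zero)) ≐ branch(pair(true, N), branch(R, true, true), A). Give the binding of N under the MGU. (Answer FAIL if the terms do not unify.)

Decompose branch/3: pair(true, h(h(A, 4), R)) ≐ pair(true, N),  branch(A, true, true) ≐ branch(R, true, true),  pair(true, zero) ≐ A.
Decompose pair/2: true ≐ true,  h(h(A, 4), R) ≐ N.
Delete trivial equation true ≐ true.
Bind N := h(h(A, 4), R); no other remaining equation mentions N.
Decompose branch/3: A ≐ R,  true ≐ true,  true ≐ true.
Bind A := R; substituting into the one remaining equation that mentions A gives: pair(true, zero) ≐ R. Substituting into the earlier binding gives N := h(h(R, 4), R).
Delete trivial equation true ≐ true.
Delete trivial equation true ≐ true.
Bind R := pair(true, zero). Substituting into the earlier bindings gives N := h(h(pair(true, zero), 4), pair(true, zero)), A := pair(true, zero).
MGU = { N := h(h(pair(true, zero), 4), pair(true, zero)), A := pair(true, zero), R := pair(true, zero) }, so N := h(h(pair(true, zero), 4), pair(true, zero)).

h(h(pair(true, zero), 4), pair(true, zero))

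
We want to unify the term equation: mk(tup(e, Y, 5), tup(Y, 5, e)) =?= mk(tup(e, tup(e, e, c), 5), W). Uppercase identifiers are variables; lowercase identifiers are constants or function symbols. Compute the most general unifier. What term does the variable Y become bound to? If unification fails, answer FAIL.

Decompose mk/2: tup(e, Y, 5) =?= tup(e, tup(e, e, c), 5),  tup(Y, 5, e) =?= W.
Decompose tup/3: e =?= e,  Y =?= tup(e, e, c),  5 =?= 5.
Delete trivial equation e =?= e.
Bind Y := tup(e, e, c); substituting into the one remaining equation that mentions Y gives: tup(tup(e, e, c), 5, e) =?= W.
Delete trivial equation 5 =?= 5.
Bind W := tup(tup(e, e, c), 5, e).
MGU = { Y := tup(e, e, c), W := tup(tup(e, e, c), 5, e) }, so Y := tup(e, e, c).

tup(e, e, c)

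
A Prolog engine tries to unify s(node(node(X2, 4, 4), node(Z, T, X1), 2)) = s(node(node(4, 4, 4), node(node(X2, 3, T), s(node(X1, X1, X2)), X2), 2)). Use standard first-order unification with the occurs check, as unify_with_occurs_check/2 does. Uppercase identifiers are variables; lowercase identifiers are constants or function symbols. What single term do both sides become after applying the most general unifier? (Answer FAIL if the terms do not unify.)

s(node(node(4, 4, 4), node(node(4, 3, s(node(4, 4, 4))), s(node(4, 4, 4)), 4), 2))

Decompose s/1: node(node(X2, 4, 4), node(Z, T, X1), 2) = node(node(4, 4, 4), node(node(X2, 3, T), s(node(X1, X1, X2)), X2), 2).
Decompose node/3: node(X2, 4, 4) = node(4, 4, 4),  node(Z, T, X1) = node(node(X2, 3, T), s(node(X1, X1, X2)), X2),  2 = 2.
Decompose node/3: X2 = 4,  4 = 4,  4 = 4.
Bind X2 := 4; substituting into the one remaining equation that mentions X2 gives: node(Z, T, X1) = node(node(4, 3, T), s(node(X1, X1, 4)), 4).
Delete trivial equation 4 = 4.
Delete trivial equation 4 = 4.
Decompose node/3: Z = node(4, 3, T),  T = s(node(X1, X1, 4)),  X1 = 4.
Bind Z := node(4, 3, T); no other remaining equation mentions Z.
Bind T := s(node(X1, X1, 4)); no other remaining equation mentions T. Substituting into the earlier binding gives Z := node(4, 3, s(node(X1, X1, 4))).
Bind X1 := 4; no other remaining equation mentions X1. Substituting into the earlier bindings gives Z := node(4, 3, s(node(4, 4, 4))), T := s(node(4, 4, 4)).
Delete trivial equation 2 = 2.
Applying the MGU to either side gives s(node(node(4, 4, 4), node(node(4, 3, s(node(4, 4, 4))), s(node(4, 4, 4)), 4), 2)).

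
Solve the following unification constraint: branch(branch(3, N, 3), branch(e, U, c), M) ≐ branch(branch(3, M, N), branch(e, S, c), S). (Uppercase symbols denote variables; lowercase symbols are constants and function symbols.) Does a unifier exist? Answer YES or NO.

Decompose branch/3: branch(3, N, 3) ≐ branch(3, M, N),  branch(e, U, c) ≐ branch(e, S, c),  M ≐ S.
Decompose branch/3: 3 ≐ 3,  N ≐ M,  3 ≐ N.
Delete trivial equation 3 ≐ 3.
Bind N := M; substituting into the one remaining equation that mentions N gives: 3 ≐ M.
Bind M := 3; substituting into the one remaining equation that mentions M gives: 3 ≐ S. Substituting into the earlier binding gives N := 3.
Decompose branch/3: e ≐ e,  U ≐ S,  c ≐ c.
Delete trivial equation e ≐ e.
Bind U := S; no other remaining equation mentions U.
Delete trivial equation c ≐ c.
Bind S := 3. Substituting into the earlier binding gives U := 3.
No equations remain and no clash or occurs-check failure arose, so a unifier exists.

YES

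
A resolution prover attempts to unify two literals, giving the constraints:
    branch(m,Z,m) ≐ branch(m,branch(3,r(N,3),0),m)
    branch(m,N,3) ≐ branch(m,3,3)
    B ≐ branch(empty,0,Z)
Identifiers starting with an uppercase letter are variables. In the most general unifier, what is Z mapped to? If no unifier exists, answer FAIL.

branch(3,r(3,3),0)

Decompose branch/3: m ≐ m,  Z ≐ branch(3,r(N,3),0),  m ≐ m.
Delete trivial equation m ≐ m.
Bind Z := branch(3,r(N,3),0); substituting into the one remaining equation that mentions Z gives: B ≐ branch(empty,0,branch(3,r(N,3),0)).
Delete trivial equation m ≐ m.
Decompose branch/3: m ≐ m,  N ≐ 3,  3 ≐ 3.
Delete trivial equation m ≐ m.
Bind N := 3; substituting into the one remaining equation that mentions N gives: B ≐ branch(empty,0,branch(3,r(3,3),0)). Substituting into the earlier binding gives Z := branch(3,r(3,3),0).
Delete trivial equation 3 ≐ 3.
Bind B := branch(empty,0,branch(3,r(3,3),0)).
MGU = { Z ↦ branch(3,r(3,3),0), N ↦ 3, B ↦ branch(empty,0,branch(3,r(3,3),0)) }, so Z ↦ branch(3,r(3,3),0).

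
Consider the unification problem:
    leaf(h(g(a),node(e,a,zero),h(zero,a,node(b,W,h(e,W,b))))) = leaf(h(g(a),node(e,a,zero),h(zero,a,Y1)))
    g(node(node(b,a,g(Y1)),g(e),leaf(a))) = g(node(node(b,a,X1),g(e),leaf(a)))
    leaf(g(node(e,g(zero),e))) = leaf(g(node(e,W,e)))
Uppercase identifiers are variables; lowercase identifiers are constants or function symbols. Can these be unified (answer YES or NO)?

Decompose leaf/1: h(g(a),node(e,a,zero),h(zero,a,node(b,W,h(e,W,b)))) = h(g(a),node(e,a,zero),h(zero,a,Y1)).
Decompose h/3: g(a) = g(a),  node(e,a,zero) = node(e,a,zero),  h(zero,a,node(b,W,h(e,W,b))) = h(zero,a,Y1).
Delete trivial equation g(a) = g(a).
Delete trivial equation node(e,a,zero) = node(e,a,zero).
Decompose h/3: zero = zero,  a = a,  node(b,W,h(e,W,b)) = Y1.
Delete trivial equation zero = zero.
Delete trivial equation a = a.
Bind Y1 := node(b,W,h(e,W,b)); substituting into the one remaining equation that mentions Y1 gives: g(node(node(b,a,g(node(b,W,h(e,W,b)))),g(e),leaf(a))) = g(node(node(b,a,X1),g(e),leaf(a))).
Decompose g/1: node(node(b,a,g(node(b,W,h(e,W,b)))),g(e),leaf(a)) = node(node(b,a,X1),g(e),leaf(a)).
Decompose node/3: node(b,a,g(node(b,W,h(e,W,b)))) = node(b,a,X1),  g(e) = g(e),  leaf(a) = leaf(a).
Decompose node/3: b = b,  a = a,  g(node(b,W,h(e,W,b))) = X1.
Delete trivial equation b = b.
Delete trivial equation a = a.
Bind X1 := g(node(b,W,h(e,W,b))); no other remaining equation mentions X1.
Delete trivial equation g(e) = g(e).
Delete trivial equation leaf(a) = leaf(a).
Decompose leaf/1: g(node(e,g(zero),e)) = g(node(e,W,e)).
Decompose g/1: node(e,g(zero),e) = node(e,W,e).
Decompose node/3: e = e,  g(zero) = W,  e = e.
Delete trivial equation e = e.
Bind W := g(zero); no other remaining equation mentions W. Substituting into the earlier bindings gives Y1 := node(b,g(zero),h(e,g(zero),b)), X1 := g(node(b,g(zero),h(e,g(zero),b))).
Delete trivial equation e = e.
No equations remain and no clash or occurs-check failure arose, so a unifier exists.

YES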